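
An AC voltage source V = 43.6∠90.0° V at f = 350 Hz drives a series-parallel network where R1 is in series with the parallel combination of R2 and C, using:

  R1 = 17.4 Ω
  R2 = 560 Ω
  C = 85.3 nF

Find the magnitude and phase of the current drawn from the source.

Step 1 — Angular frequency: ω = 2π·f = 2π·350 = 2199 rad/s.
Step 2 — Component impedances:
  R1: Z = R = 17.4 Ω
  R2: Z = R = 560 Ω
  C: Z = 1/(jωC) = -j/(ω·C) = 0 - j5331 Ω
Step 3 — Parallel branch: R2 || C = 1/(1/R2 + 1/C) = 553.9 - j58.18 Ω.
Step 4 — Series with R1: Z_total = R1 + (R2 || C) = 571.3 - j58.18 Ω = 574.2∠-5.8° Ω.
Step 5 — Source phasor: V = 43.6∠90.0° V = 0 + j43.6 V.
Step 6 — Ohm's law: I = V / Z_total = (0 + j43.6) / (571.3 - j58.18) = -0.007693 + j0.07554 A.
Step 7 — Convert to polar: |I| = 0.07593 A, ∠I = 95.8°.

I = 0.07593∠95.8° A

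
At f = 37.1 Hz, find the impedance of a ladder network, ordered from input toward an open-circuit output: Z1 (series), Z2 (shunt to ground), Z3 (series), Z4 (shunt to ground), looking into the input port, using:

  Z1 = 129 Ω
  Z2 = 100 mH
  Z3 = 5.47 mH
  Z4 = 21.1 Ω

Step 1 — Angular frequency: ω = 2π·f = 2π·37.1 = 233.1 rad/s.
Step 2 — Component impedances:
  Z1: Z = R = 129 Ω
  Z2: Z = jωL = j·233.1·0.1 = 0 + j23.31 Ω
  Z3: Z = jωL = j·233.1·0.00547 = 0 + j1.275 Ω
  Z4: Z = R = 21.1 Ω
Step 3 — Ladder network (open output): work backward from the far end, alternating series and parallel combinations. Z_in = 139.9 + j10.58 Ω = 140.3∠4.3° Ω.

Z = 139.9 + j10.58 Ω = 140.3∠4.3° Ω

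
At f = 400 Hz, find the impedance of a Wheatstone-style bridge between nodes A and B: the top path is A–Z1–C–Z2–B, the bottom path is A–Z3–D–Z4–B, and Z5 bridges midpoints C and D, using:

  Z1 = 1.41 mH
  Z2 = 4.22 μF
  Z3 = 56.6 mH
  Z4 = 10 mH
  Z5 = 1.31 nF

Step 1 — Angular frequency: ω = 2π·f = 2π·400 = 2513 rad/s.
Step 2 — Component impedances:
  Z1: Z = jωL = j·2513·0.00141 = 0 + j3.544 Ω
  Z2: Z = 1/(jωC) = -j/(ω·C) = 0 - j94.29 Ω
  Z3: Z = jωL = j·2513·0.0566 = 0 + j142.3 Ω
  Z4: Z = jωL = j·2513·0.01 = 0 + j25.13 Ω
  Z5: Z = 1/(jωC) = -j/(ω·C) = 0 - j3.037e+05 Ω
Step 3 — Bridge requires nodal analysis (the Z5 bridge couples midpoints C and D, so the two paths cannot be reduced to a simple series/parallel combination). Setting node B to ground and injecting 1 A at node A, the 3-node admittance system at A, C, D solves to V_A = Z_AB = 0 - j198.1 Ω = 198.1∠-90.0° Ω.

Z = 0 - j198.1 Ω = 198.1∠-90.0° Ω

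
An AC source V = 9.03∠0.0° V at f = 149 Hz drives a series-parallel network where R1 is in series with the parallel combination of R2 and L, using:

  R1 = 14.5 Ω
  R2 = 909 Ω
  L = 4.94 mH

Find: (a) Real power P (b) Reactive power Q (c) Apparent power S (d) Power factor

Step 1 — Angular frequency: ω = 2π·f = 2π·149 = 936.2 rad/s.
Step 2 — Component impedances:
  R1: Z = R = 14.5 Ω
  R2: Z = R = 909 Ω
  L: Z = jωL = j·936.2·0.00494 = 0 + j4.625 Ω
Step 3 — Parallel branch: R2 || L = 1/(1/R2 + 1/L) = 0.02353 + j4.625 Ω.
Step 4 — Series with R1: Z_total = R1 + (R2 || L) = 14.52 + j4.625 Ω = 15.24∠17.7° Ω.
Step 5 — Source phasor: V = 9.03∠0.0° V = 9.03 V.
Step 6 — Current: I = V / Z = 0.5645 - j0.1798 A = 0.5924∠-17.7° A.
Step 7 — Complex power: S = V·I* = 5.098 + j1.623 VA.
Step 8 — Real power: P = Re(S) = 5.098 W.
Step 9 — Reactive power: Q = Im(S) = 1.623 VAR.
Step 10 — Apparent power: |S| = 5.35 VA.
Step 11 — Power factor: PF = P/|S| = 0.9529 (lagging).

(a) P = 5.098 W  (b) Q = 1.623 VAR  (c) S = 5.35 VA  (d) PF = 0.9529 (lagging)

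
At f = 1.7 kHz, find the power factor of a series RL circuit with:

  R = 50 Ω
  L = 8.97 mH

Step 1 — Angular frequency: ω = 2π·f = 2π·1700 = 1.068e+04 rad/s.
Step 2 — Component impedances:
  R: Z = R = 50 Ω
  L: Z = jωL = j·1.068e+04·0.00897 = 0 + j95.81 Ω
Step 3 — Series combination: Z_total = R + L = 50 + j95.81 Ω = 108.1∠62.4° Ω.
Step 4 — Power factor: PF = cos(φ) = Re(Z)/|Z| = 50/108.074 = 0.4626.
Step 5 — Type: Im(Z) = 95.81 ⇒ lagging (phase φ = 62.4°).

PF = 0.4626 (lagging, φ = 62.4°)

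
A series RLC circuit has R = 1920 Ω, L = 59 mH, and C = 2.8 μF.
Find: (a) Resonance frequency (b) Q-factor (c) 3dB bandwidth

Step 1 — Resonance: ω₀ = 1/√(LC) = 1/√(0.059·2.8e-06) = 2460 rad/s.
Step 2 — f₀ = ω₀/(2π) = 391.6 Hz.
Step 3 — Series Q: Q = ω₀L/R = 2460·0.059/1920 = 0.0756.
Step 4 — Bandwidth: Δω = ω₀/Q = 3.254e+04 rad/s; BW = Δω/(2π) = 5179 Hz.

(a) f₀ = 391.6 Hz  (b) Q = 0.0756  (c) BW = 5179 Hz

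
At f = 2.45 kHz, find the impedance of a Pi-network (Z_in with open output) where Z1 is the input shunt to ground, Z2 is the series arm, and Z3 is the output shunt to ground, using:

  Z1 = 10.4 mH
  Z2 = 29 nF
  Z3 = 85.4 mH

Step 1 — Angular frequency: ω = 2π·f = 2π·2450 = 1.539e+04 rad/s.
Step 2 — Component impedances:
  Z1: Z = jωL = j·1.539e+04·0.0104 = 0 + j160.1 Ω
  Z2: Z = 1/(jωC) = -j/(ω·C) = 0 - j2240 Ω
  Z3: Z = jωL = j·1.539e+04·0.0854 = 0 + j1315 Ω
Step 3 — With open output, the series arm Z2 and the output shunt Z3 appear in series to ground: Z2 + Z3 = 0 - j925.4 Ω.
Step 4 — Parallel with input shunt Z1: Z_in = Z1 || (Z2 + Z3) = 0 + j193.6 Ω = 193.6∠90.0° Ω.

Z = 0 + j193.6 Ω = 193.6∠90.0° Ω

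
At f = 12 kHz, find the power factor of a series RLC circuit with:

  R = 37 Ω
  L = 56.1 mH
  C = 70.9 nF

Step 1 — Angular frequency: ω = 2π·f = 2π·1.2e+04 = 7.54e+04 rad/s.
Step 2 — Component impedances:
  R: Z = R = 37 Ω
  L: Z = jωL = j·7.54e+04·0.0561 = 0 + j4230 Ω
  C: Z = 1/(jωC) = -j/(ω·C) = 0 - j187.1 Ω
Step 3 — Series combination: Z_total = R + L + C = 37 + j4043 Ω = 4043∠89.5° Ω.
Step 4 — Power factor: PF = cos(φ) = Re(Z)/|Z| = 37/4043 = 0.009152.
Step 5 — Type: Im(Z) = 4043 ⇒ lagging (phase φ = 89.5°).

PF = 0.009152 (lagging, φ = 89.5°)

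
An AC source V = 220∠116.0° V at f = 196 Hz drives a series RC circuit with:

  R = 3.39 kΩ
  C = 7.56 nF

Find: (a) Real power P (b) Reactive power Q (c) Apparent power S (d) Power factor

Step 1 — Angular frequency: ω = 2π·f = 2π·196 = 1232 rad/s.
Step 2 — Component impedances:
  R: Z = R = 3390 Ω
  C: Z = 1/(jωC) = -j/(ω·C) = 0 - j1.074e+05 Ω
Step 3 — Series combination: Z_total = R + C = 3390 - j1.074e+05 Ω = 1.075e+05∠-88.2° Ω.
Step 4 — Source phasor: V = 220∠116.0° V = -96.44 + j197.7 V.
Step 5 — Current: I = V / Z = -0.001867 - j0.0008389 A = 0.002047∠-155.8° A.
Step 6 — Complex power: S = V·I* = 0.01421 - j0.4502 VA.
Step 7 — Real power: P = Re(S) = 0.01421 W.
Step 8 — Reactive power: Q = Im(S) = -0.4502 VAR.
Step 9 — Apparent power: |S| = 0.4504 VA.
Step 10 — Power factor: PF = P/|S| = 0.03155 (leading).

(a) P = 0.01421 W  (b) Q = -0.4502 VAR  (c) S = 0.4504 VA  (d) PF = 0.03155 (leading)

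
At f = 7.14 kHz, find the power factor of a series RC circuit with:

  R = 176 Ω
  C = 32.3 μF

Step 1 — Angular frequency: ω = 2π·f = 2π·7140 = 4.486e+04 rad/s.
Step 2 — Component impedances:
  R: Z = R = 176 Ω
  C: Z = 1/(jωC) = -j/(ω·C) = 0 - j0.6901 Ω
Step 3 — Series combination: Z_total = R + C = 176 - j0.6901 Ω = 176∠-0.2° Ω.
Step 4 — Power factor: PF = cos(φ) = Re(Z)/|Z| = 176/176 = 1.
Step 5 — Type: Im(Z) = -0.6901 ⇒ leading (phase φ = -0.2°).

PF = 1 (leading, φ = -0.2°)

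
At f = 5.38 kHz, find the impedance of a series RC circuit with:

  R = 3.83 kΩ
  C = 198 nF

Step 1 — Angular frequency: ω = 2π·f = 2π·5380 = 3.38e+04 rad/s.
Step 2 — Component impedances:
  R: Z = R = 3830 Ω
  C: Z = 1/(jωC) = -j/(ω·C) = 0 - j149.4 Ω
Step 3 — Series combination: Z_total = R + C = 3830 - j149.4 Ω = 3833∠-2.2° Ω.

Z = 3830 - j149.4 Ω = 3833∠-2.2° Ω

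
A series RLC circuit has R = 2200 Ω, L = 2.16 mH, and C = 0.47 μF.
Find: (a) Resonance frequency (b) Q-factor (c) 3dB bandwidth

Step 1 — Resonance: ω₀ = 1/√(LC) = 1/√(0.00216·4.7e-07) = 3.139e+04 rad/s.
Step 2 — f₀ = ω₀/(2π) = 4995 Hz.
Step 3 — Series Q: Q = ω₀L/R = 3.139e+04·0.00216/2200 = 0.03081.
Step 4 — Bandwidth: Δω = ω₀/Q = 1.019e+06 rad/s; BW = Δω/(2π) = 1.621e+05 Hz.

(a) f₀ = 4995 Hz  (b) Q = 0.03081  (c) BW = 1.621e+05 Hz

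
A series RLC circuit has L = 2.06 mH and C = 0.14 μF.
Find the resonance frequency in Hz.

Step 1 — Resonance condition Im(Z)=0 gives ω₀ = 1/√(LC).
Step 2 — ω₀ = 1/√(0.00206·1.4e-07) = 5.888e+04 rad/s.
Step 3 — f₀ = ω₀/(2π) = 9372 Hz.

f₀ = 9372 Hz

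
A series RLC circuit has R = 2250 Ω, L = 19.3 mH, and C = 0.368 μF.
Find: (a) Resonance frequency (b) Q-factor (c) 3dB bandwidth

Step 1 — Resonance condition Im(Z)=0 gives ω₀ = 1/√(LC).
Step 2 — ω₀ = 1/√(0.0193·3.68e-07) = 1.187e+04 rad/s.
Step 3 — f₀ = ω₀/(2π) = 1889 Hz.
Step 4 — Series Q: Q = ω₀L/R = 1.187e+04·0.0193/2250 = 0.1018.
Step 5 — 3dB bandwidth: Δω = ω₀/Q = 1.166e+05 rad/s; BW = Δω/(2π) = 1.855e+04 Hz.

(a) f₀ = 1889 Hz  (b) Q = 0.1018  (c) BW = 1.855e+04 Hz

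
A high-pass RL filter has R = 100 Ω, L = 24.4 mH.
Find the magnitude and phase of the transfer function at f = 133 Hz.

Step 1 — Angular frequency: ω = 2π·133 = 835.7 rad/s.
Step 2 — Transfer function: H(jω) = jωL/(R + jωL).
Step 3 — Numerator jωL = j·20.39; denominator R + jωL = 100 + j20.39.
Step 4 — H = 0.03992 + j0.1958.
Step 5 — Magnitude: |H| = 0.1998 (-14.0 dB); phase: φ = 78.5°.

|H| = 0.1998 (-14.0 dB), φ = 78.5°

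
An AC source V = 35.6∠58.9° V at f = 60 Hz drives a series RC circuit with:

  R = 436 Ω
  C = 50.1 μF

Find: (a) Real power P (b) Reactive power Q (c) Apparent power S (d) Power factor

Step 1 — Angular frequency: ω = 2π·f = 2π·60 = 377 rad/s.
Step 2 — Component impedances:
  R: Z = R = 436 Ω
  C: Z = 1/(jωC) = -j/(ω·C) = 0 - j52.95 Ω
Step 3 — Series combination: Z_total = R + C = 436 - j52.95 Ω = 439.2∠-6.9° Ω.
Step 4 — Source phasor: V = 35.6∠58.9° V = 18.39 + j30.48 V.
Step 5 — Current: I = V / Z = 0.0332 + j0.07395 A = 0.08106∠65.8° A.
Step 6 — Complex power: S = V·I* = 2.865 - j0.3479 VA.
Step 7 — Real power: P = Re(S) = 2.865 W.
Step 8 — Reactive power: Q = Im(S) = -0.3479 VAR.
Step 9 — Apparent power: |S| = 2.886 VA.
Step 10 — Power factor: PF = P/|S| = 0.9927 (leading).

(a) P = 2.865 W  (b) Q = -0.3479 VAR  (c) S = 2.886 VA  (d) PF = 0.9927 (leading)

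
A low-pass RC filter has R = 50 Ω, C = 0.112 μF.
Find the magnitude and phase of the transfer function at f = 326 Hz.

Step 1 — Angular frequency: ω = 2π·326 = 2048 rad/s.
Step 2 — Transfer function: H(jω) = 1/(1 + jωRC).
Step 3 — Denominator: 1 + jωRC = 1 + j·2048·50·1.12e-07 = 1 + j0.01147.
Step 4 — H = 0.9999 - j0.01147.
Step 5 — Magnitude: |H| = 0.9999 (-0.0 dB); phase: φ = -0.7°.

|H| = 0.9999 (-0.0 dB), φ = -0.7°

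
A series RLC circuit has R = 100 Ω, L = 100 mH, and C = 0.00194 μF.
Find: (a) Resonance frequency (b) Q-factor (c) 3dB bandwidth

Step 1 — Resonance: ω₀ = 1/√(LC) = 1/√(0.1·1.94e-09) = 7.18e+04 rad/s.
Step 2 — f₀ = ω₀/(2π) = 1.143e+04 Hz.
Step 3 — Series Q: Q = ω₀L/R = 7.18e+04·0.1/100 = 71.8.
Step 4 — Bandwidth: Δω = ω₀/Q = 1000 rad/s; BW = Δω/(2π) = 159.2 Hz.

(a) f₀ = 1.143e+04 Hz  (b) Q = 71.8  (c) BW = 159.2 Hz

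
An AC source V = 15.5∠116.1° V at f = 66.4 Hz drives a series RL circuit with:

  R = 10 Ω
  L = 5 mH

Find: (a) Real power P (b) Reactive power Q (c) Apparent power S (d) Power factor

Step 1 — Angular frequency: ω = 2π·f = 2π·66.4 = 417.2 rad/s.
Step 2 — Component impedances:
  R: Z = R = 10 Ω
  L: Z = jωL = j·417.2·0.005 = 0 + j2.086 Ω
Step 3 — Series combination: Z_total = R + L = 10 + j2.086 Ω = 10.22∠11.8° Ω.
Step 4 — Source phasor: V = 15.5∠116.1° V = -6.819 + j13.92 V.
Step 5 — Current: I = V / Z = -0.3752 + j1.47 A = 1.517∠104.3° A.
Step 6 — Complex power: S = V·I* = 23.02 + j4.803 VA.
Step 7 — Real power: P = Re(S) = 23.02 W.
Step 8 — Reactive power: Q = Im(S) = 4.803 VAR.
Step 9 — Apparent power: |S| = 23.52 VA.
Step 10 — Power factor: PF = P/|S| = 0.9789 (lagging).

(a) P = 23.02 W  (b) Q = 4.803 VAR  (c) S = 23.52 VA  (d) PF = 0.9789 (lagging)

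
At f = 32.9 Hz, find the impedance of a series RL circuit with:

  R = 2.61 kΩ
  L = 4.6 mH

Step 1 — Angular frequency: ω = 2π·f = 2π·32.9 = 206.7 rad/s.
Step 2 — Component impedances:
  R: Z = R = 2610 Ω
  L: Z = jωL = j·206.7·0.0046 = 0 + j0.9509 Ω
Step 3 — Series combination: Z_total = R + L = 2610 + j0.9509 Ω = 2610∠0.0° Ω.

Z = 2610 + j0.9509 Ω = 2610∠0.0° Ω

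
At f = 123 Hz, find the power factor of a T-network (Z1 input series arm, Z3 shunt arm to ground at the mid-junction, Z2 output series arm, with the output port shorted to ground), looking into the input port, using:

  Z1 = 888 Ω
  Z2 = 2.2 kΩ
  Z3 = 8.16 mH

Step 1 — Angular frequency: ω = 2π·f = 2π·123 = 772.8 rad/s.
Step 2 — Component impedances:
  Z1: Z = R = 888 Ω
  Z2: Z = R = 2200 Ω
  Z3: Z = jωL = j·772.8·0.00816 = 0 + j6.306 Ω
Step 3 — With the output port shorted to ground, the output series arm Z2 runs from the junction to ground; the shunt arm Z3 also runs from the junction to ground. They appear in parallel: Z3 || Z2 = 0.01808 + j6.306 Ω.
Step 4 — Series with input arm Z1: Z_in = Z1 + (Z3 || Z2) = 888 + j6.306 Ω = 888∠0.4° Ω.
Step 5 — Power factor: PF = cos(φ) = Re(Z)/|Z| = 888/888 = 1.
Step 6 — Type: Im(Z) = 6.306 ⇒ lagging (phase φ = 0.4°).

PF = 1 (lagging, φ = 0.4°)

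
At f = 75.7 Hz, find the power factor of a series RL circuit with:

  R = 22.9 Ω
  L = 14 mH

Step 1 — Angular frequency: ω = 2π·f = 2π·75.7 = 475.6 rad/s.
Step 2 — Component impedances:
  R: Z = R = 22.9 Ω
  L: Z = jωL = j·475.6·0.014 = 0 + j6.659 Ω
Step 3 — Series combination: Z_total = R + L = 22.9 + j6.659 Ω = 23.85∠16.2° Ω.
Step 4 — Power factor: PF = cos(φ) = Re(Z)/|Z| = 22.9/23.85 = 0.9602.
Step 5 — Type: Im(Z) = 6.659 ⇒ lagging (phase φ = 16.2°).

PF = 0.9602 (lagging, φ = 16.2°)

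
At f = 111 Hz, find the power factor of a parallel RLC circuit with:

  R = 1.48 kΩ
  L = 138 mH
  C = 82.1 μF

Step 1 — Angular frequency: ω = 2π·f = 2π·111 = 697.4 rad/s.
Step 2 — Component impedances:
  R: Z = R = 1480 Ω
  L: Z = jωL = j·697.4·0.138 = 0 + j96.25 Ω
  C: Z = 1/(jωC) = -j/(ω·C) = 0 - j17.46 Ω
Step 3 — Parallel combination: 1/Z_total = 1/R + 1/L + 1/C; Z_total = 0.3075 - j21.33 Ω = 21.33∠-89.2° Ω.
Step 4 — Power factor: PF = cos(φ) = Re(Z)/|Z| = 0.30752/21.334 = 0.01441.
Step 5 — Type: Im(Z) = -21.33 ⇒ leading (phase φ = -89.2°).

PF = 0.01441 (leading, φ = -89.2°)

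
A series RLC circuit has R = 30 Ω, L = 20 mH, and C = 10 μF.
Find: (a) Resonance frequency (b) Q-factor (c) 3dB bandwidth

Step 1 — Resonance condition Im(Z)=0 gives ω₀ = 1/√(LC).
Step 2 — ω₀ = 1/√(0.02·1e-05) = 2236 rad/s.
Step 3 — f₀ = ω₀/(2π) = 355.9 Hz.
Step 4 — Series Q: Q = ω₀L/R = 2236·0.02/30 = 1.491.
Step 5 — 3dB bandwidth: Δω = ω₀/Q = 1500 rad/s; BW = Δω/(2π) = 238.7 Hz.

(a) f₀ = 355.9 Hz  (b) Q = 1.491  (c) BW = 238.7 Hz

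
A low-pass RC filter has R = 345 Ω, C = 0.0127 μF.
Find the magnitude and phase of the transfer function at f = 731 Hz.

Step 1 — Angular frequency: ω = 2π·731 = 4593 rad/s.
Step 2 — Transfer function: H(jω) = 1/(1 + jωRC).
Step 3 — Denominator: 1 + jωRC = 1 + j·4593·345·1.27e-08 = 1 + j0.02012.
Step 4 — H = 0.9996 - j0.02012.
Step 5 — Magnitude: |H| = 0.9998 (-0.0 dB); phase: φ = -1.2°.

|H| = 0.9998 (-0.0 dB), φ = -1.2°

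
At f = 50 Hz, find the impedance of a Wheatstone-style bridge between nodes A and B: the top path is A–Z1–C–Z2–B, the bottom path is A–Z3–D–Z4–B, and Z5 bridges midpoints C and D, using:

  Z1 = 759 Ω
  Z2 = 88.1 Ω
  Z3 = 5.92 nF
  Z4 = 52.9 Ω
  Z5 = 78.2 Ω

Step 1 — Angular frequency: ω = 2π·f = 2π·50 = 314.2 rad/s.
Step 2 — Component impedances:
  Z1: Z = R = 759 Ω
  Z2: Z = R = 88.1 Ω
  Z3: Z = 1/(jωC) = -j/(ω·C) = 0 - j5.377e+05 Ω
  Z4: Z = R = 52.9 Ω
  Z5: Z = R = 78.2 Ω
Step 3 — Bridge requires nodal analysis (the Z5 bridge couples midpoints C and D, so the two paths cannot be reduced to a simple series/parallel combination). Setting node B to ground and injecting 1 A at node A, the 3-node admittance system at A, C, D solves to V_A = Z_AB = 811.7 - j1.162 Ω = 811.7∠-0.1° Ω.

Z = 811.7 - j1.162 Ω = 811.7∠-0.1° Ω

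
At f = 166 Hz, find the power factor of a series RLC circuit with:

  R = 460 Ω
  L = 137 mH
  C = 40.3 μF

Step 1 — Angular frequency: ω = 2π·f = 2π·166 = 1043 rad/s.
Step 2 — Component impedances:
  R: Z = R = 460 Ω
  L: Z = jωL = j·1043·0.137 = 0 + j142.9 Ω
  C: Z = 1/(jωC) = -j/(ω·C) = 0 - j23.79 Ω
Step 3 — Series combination: Z_total = R + L + C = 460 + j119.1 Ω = 475.2∠14.5° Ω.
Step 4 — Power factor: PF = cos(φ) = Re(Z)/|Z| = 460/475.17 = 0.9681.
Step 5 — Type: Im(Z) = 119.1 ⇒ lagging (phase φ = 14.5°).

PF = 0.9681 (lagging, φ = 14.5°)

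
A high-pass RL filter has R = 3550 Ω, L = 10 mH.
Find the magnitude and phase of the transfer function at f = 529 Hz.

Step 1 — Angular frequency: ω = 2π·529 = 3324 rad/s.
Step 2 — Transfer function: H(jω) = jωL/(R + jωL).
Step 3 — Numerator jωL = j·33.24; denominator R + jωL = 3550 + j33.24.
Step 4 — H = 8.765e-05 + j0.009362.
Step 5 — Magnitude: |H| = 0.009362 (-40.6 dB); phase: φ = 89.5°.

|H| = 0.009362 (-40.6 dB), φ = 89.5°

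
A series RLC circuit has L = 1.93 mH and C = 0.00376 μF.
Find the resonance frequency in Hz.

Step 1 — Resonance condition Im(Z)=0 gives ω₀ = 1/√(LC).
Step 2 — ω₀ = 1/√(0.00193·3.76e-09) = 3.712e+05 rad/s.
Step 3 — f₀ = ω₀/(2π) = 5.908e+04 Hz.

f₀ = 5.908e+04 Hz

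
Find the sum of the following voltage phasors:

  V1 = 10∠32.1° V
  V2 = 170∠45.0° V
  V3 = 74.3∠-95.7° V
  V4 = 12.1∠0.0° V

Step 1 — Convert each phasor to rectangular form:
  V1 = 10·(cos(32.1°) + j·sin(32.1°)) = 8.471 + j5.314 V
  V2 = 170·(cos(45.0°) + j·sin(45.0°)) = 120.2 + j120.2 V
  V3 = 74.3·(cos(-95.7°) + j·sin(-95.7°)) = -7.379 - j73.93 V
  V4 = 12.1·(cos(0.0°) + j·sin(0.0°)) = 12.1 V
Step 2 — Sum components: V_total = 133.4 + j51.59 V.
Step 3 — Convert to polar: |V_total| = 143 V, ∠V_total = 21.1°.

V_total = 143∠21.1° V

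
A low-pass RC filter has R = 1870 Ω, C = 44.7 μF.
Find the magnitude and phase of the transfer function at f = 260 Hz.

Step 1 — Angular frequency: ω = 2π·260 = 1634 rad/s.
Step 2 — Transfer function: H(jω) = 1/(1 + jωRC).
Step 3 — Denominator: 1 + jωRC = 1 + j·1634·1870·4.47e-05 = 1 + j136.6.
Step 4 — H = 5.363e-05 - j0.007323.
Step 5 — Magnitude: |H| = 0.007323 (-42.7 dB); phase: φ = -89.6°.

|H| = 0.007323 (-42.7 dB), φ = -89.6°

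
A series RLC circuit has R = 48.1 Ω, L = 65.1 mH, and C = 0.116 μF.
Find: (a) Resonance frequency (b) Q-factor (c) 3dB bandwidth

Step 1 — Resonance condition Im(Z)=0 gives ω₀ = 1/√(LC).
Step 2 — ω₀ = 1/√(0.0651·1.16e-07) = 1.151e+04 rad/s.
Step 3 — f₀ = ω₀/(2π) = 1831 Hz.
Step 4 — Series Q: Q = ω₀L/R = 1.151e+04·0.0651/48.1 = 15.57.
Step 5 — 3dB bandwidth: Δω = ω₀/Q = 738.9 rad/s; BW = Δω/(2π) = 117.6 Hz.

(a) f₀ = 1831 Hz  (b) Q = 15.57  (c) BW = 117.6 Hz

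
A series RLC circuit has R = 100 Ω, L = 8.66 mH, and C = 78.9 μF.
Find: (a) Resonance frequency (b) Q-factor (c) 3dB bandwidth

Step 1 — Resonance: ω₀ = 1/√(LC) = 1/√(0.00866·7.89e-05) = 1210 rad/s.
Step 2 — f₀ = ω₀/(2π) = 192.5 Hz.
Step 3 — Series Q: Q = ω₀L/R = 1210·0.00866/100 = 0.1048.
Step 4 — Bandwidth: Δω = ω₀/Q = 1.155e+04 rad/s; BW = Δω/(2π) = 1838 Hz.

(a) f₀ = 192.5 Hz  (b) Q = 0.1048  (c) BW = 1838 Hz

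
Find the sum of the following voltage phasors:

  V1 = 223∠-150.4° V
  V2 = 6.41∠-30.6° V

Step 1 — Convert each phasor to rectangular form:
  V1 = 223·(cos(-150.4°) + j·sin(-150.4°)) = -193.9 - j110.1 V
  V2 = 6.41·(cos(-30.6°) + j·sin(-30.6°)) = 5.517 - j3.263 V
Step 2 — Sum components: V_total = -188.4 - j113.4 V.
Step 3 — Convert to polar: |V_total| = 219.9 V, ∠V_total = -149.0°.

V_total = 219.9∠-149.0° V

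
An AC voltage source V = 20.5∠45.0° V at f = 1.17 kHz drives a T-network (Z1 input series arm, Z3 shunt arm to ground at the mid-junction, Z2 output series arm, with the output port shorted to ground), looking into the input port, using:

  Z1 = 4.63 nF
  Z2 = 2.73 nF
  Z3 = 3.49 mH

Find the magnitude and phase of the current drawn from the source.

Step 1 — Angular frequency: ω = 2π·f = 2π·1170 = 7351 rad/s.
Step 2 — Component impedances:
  Z1: Z = 1/(jωC) = -j/(ω·C) = 0 - j2.938e+04 Ω
  Z2: Z = 1/(jωC) = -j/(ω·C) = 0 - j4.983e+04 Ω
  Z3: Z = jωL = j·7351·0.00349 = 0 + j25.66 Ω
Step 3 — With the output port shorted to ground, the output series arm Z2 runs from the junction to ground; the shunt arm Z3 also runs from the junction to ground. They appear in parallel: Z3 || Z2 = 0 + j25.67 Ω.
Step 4 — Series with input arm Z1: Z_in = Z1 + (Z3 || Z2) = 0 - j2.935e+04 Ω = 2.935e+04∠-90.0° Ω.
Step 5 — Source phasor: V = 20.5∠45.0° V = 14.5 + j14.5 V.
Step 6 — Ohm's law: I = V / Z_total = (14.5 + j14.5) / (0 - j2.935e+04) = -0.0004938 + j0.0004938 A.
Step 7 — Convert to polar: |I| = 0.0006984 A, ∠I = 135.0°.

I = 0.0006984∠135.0° A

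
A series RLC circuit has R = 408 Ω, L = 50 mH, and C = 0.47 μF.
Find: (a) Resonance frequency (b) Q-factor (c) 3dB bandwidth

Step 1 — Resonance condition Im(Z)=0 gives ω₀ = 1/√(LC).
Step 2 — ω₀ = 1/√(0.05·4.7e-07) = 6523 rad/s.
Step 3 — f₀ = ω₀/(2π) = 1038 Hz.
Step 4 — Series Q: Q = ω₀L/R = 6523·0.05/408 = 0.7994.
Step 5 — 3dB bandwidth: Δω = ω₀/Q = 8160 rad/s; BW = Δω/(2π) = 1299 Hz.

(a) f₀ = 1038 Hz  (b) Q = 0.7994  (c) BW = 1299 Hz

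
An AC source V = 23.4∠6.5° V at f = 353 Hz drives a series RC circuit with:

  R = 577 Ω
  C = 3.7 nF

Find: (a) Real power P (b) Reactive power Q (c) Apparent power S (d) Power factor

Step 1 — Angular frequency: ω = 2π·f = 2π·353 = 2218 rad/s.
Step 2 — Component impedances:
  R: Z = R = 577 Ω
  C: Z = 1/(jωC) = -j/(ω·C) = 0 - j1.219e+05 Ω
Step 3 — Series combination: Z_total = R + C = 577 - j1.219e+05 Ω = 1.219e+05∠-89.7° Ω.
Step 4 — Source phasor: V = 23.4∠6.5° V = 23.25 + j2.649 V.
Step 5 — Current: I = V / Z = -2.083e-05 + j0.0001909 A = 0.000192∠96.2° A.
Step 6 — Complex power: S = V·I* = 2.128e-05 - j0.004493 VA.
Step 7 — Real power: P = Re(S) = 2.128e-05 W.
Step 8 — Reactive power: Q = Im(S) = -0.004493 VAR.
Step 9 — Apparent power: |S| = 0.004493 VA.
Step 10 — Power factor: PF = P/|S| = 0.004735 (leading).

(a) P = 2.128e-05 W  (b) Q = -0.004493 VAR  (c) S = 0.004493 VA  (d) PF = 0.004735 (leading)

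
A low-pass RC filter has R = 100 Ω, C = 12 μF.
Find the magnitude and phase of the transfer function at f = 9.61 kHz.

Step 1 — Angular frequency: ω = 2π·9610 = 6.038e+04 rad/s.
Step 2 — Transfer function: H(jω) = 1/(1 + jωRC).
Step 3 — Denominator: 1 + jωRC = 1 + j·6.038e+04·100·1.2e-05 = 1 + j72.46.
Step 4 — H = 0.0001904 - j0.0138.
Step 5 — Magnitude: |H| = 0.0138 (-37.2 dB); phase: φ = -89.2°.

|H| = 0.0138 (-37.2 dB), φ = -89.2°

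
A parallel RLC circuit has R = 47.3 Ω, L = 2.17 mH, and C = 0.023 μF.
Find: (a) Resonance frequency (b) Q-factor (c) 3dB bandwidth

Step 1 — Resonance: ω₀ = 1/√(LC) = 1/√(0.00217·2.3e-08) = 1.415e+05 rad/s.
Step 2 — f₀ = ω₀/(2π) = 2.253e+04 Hz.
Step 3 — Parallel Q: Q = R/(ω₀L) = 47.3/(1.415e+05·0.00217) = 0.154.
Step 4 — Bandwidth: Δω = ω₀/Q = 9.192e+05 rad/s; BW = Δω/(2π) = 1.463e+05 Hz.

(a) f₀ = 2.253e+04 Hz  (b) Q = 0.154  (c) BW = 1.463e+05 Hz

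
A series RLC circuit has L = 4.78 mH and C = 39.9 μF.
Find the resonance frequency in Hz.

Step 1 — Resonance condition Im(Z)=0 gives ω₀ = 1/√(LC).
Step 2 — ω₀ = 1/√(0.00478·3.99e-05) = 2290 rad/s.
Step 3 — f₀ = ω₀/(2π) = 364.4 Hz.

f₀ = 364.4 Hz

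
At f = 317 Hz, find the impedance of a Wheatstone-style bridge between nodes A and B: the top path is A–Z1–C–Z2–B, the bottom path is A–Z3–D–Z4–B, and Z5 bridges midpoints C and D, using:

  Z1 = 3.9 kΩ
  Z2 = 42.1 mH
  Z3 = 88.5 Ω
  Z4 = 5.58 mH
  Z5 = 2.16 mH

Step 1 — Angular frequency: ω = 2π·f = 2π·317 = 1992 rad/s.
Step 2 — Component impedances:
  Z1: Z = R = 3900 Ω
  Z2: Z = jωL = j·1992·0.0421 = 0 + j83.85 Ω
  Z3: Z = R = 88.5 Ω
  Z4: Z = jωL = j·1992·0.00558 = 0 + j11.11 Ω
  Z5: Z = jωL = j·1992·0.00216 = 0 + j4.302 Ω
Step 3 — Bridge requires nodal analysis (the Z5 bridge couples midpoints C and D, so the two paths cannot be reduced to a simple series/parallel combination). Setting node B to ground and injecting 1 A at node A, the 3-node admittance system at A, C, D solves to V_A = Z_AB = 86.54 + j9.85 Ω = 87.1∠6.5° Ω.

Z = 86.54 + j9.85 Ω = 87.1∠6.5° Ω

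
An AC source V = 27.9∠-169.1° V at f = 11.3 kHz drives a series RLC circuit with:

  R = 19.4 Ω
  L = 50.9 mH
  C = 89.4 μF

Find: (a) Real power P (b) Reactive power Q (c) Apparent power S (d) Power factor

Step 1 — Angular frequency: ω = 2π·f = 2π·1.13e+04 = 7.1e+04 rad/s.
Step 2 — Component impedances:
  R: Z = R = 19.4 Ω
  L: Z = jωL = j·7.1e+04·0.0509 = 0 + j3614 Ω
  C: Z = 1/(jωC) = -j/(ω·C) = 0 - j0.1575 Ω
Step 3 — Series combination: Z_total = R + L + C = 19.4 + j3614 Ω = 3614∠89.7° Ω.
Step 4 — Source phasor: V = 27.9∠-169.1° V = -27.4 - j5.276 V.
Step 5 — Current: I = V / Z = -0.001501 + j0.007573 A = 0.00772∠101.2° A.
Step 6 — Complex power: S = V·I* = 0.001156 + j0.2154 VA.
Step 7 — Real power: P = Re(S) = 0.001156 W.
Step 8 — Reactive power: Q = Im(S) = 0.2154 VAR.
Step 9 — Apparent power: |S| = 0.2154 VA.
Step 10 — Power factor: PF = P/|S| = 0.005368 (lagging).

(a) P = 0.001156 W  (b) Q = 0.2154 VAR  (c) S = 0.2154 VA  (d) PF = 0.005368 (lagging)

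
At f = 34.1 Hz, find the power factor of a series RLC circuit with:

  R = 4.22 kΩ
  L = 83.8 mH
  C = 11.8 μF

Step 1 — Angular frequency: ω = 2π·f = 2π·34.1 = 214.3 rad/s.
Step 2 — Component impedances:
  R: Z = R = 4220 Ω
  L: Z = jωL = j·214.3·0.0838 = 0 + j17.95 Ω
  C: Z = 1/(jωC) = -j/(ω·C) = 0 - j395.5 Ω
Step 3 — Series combination: Z_total = R + L + C = 4220 - j377.6 Ω = 4237∠-5.1° Ω.
Step 4 — Power factor: PF = cos(φ) = Re(Z)/|Z| = 4220/4237 = 0.996.
Step 5 — Type: Im(Z) = -377.6 ⇒ leading (phase φ = -5.1°).

PF = 0.996 (leading, φ = -5.1°)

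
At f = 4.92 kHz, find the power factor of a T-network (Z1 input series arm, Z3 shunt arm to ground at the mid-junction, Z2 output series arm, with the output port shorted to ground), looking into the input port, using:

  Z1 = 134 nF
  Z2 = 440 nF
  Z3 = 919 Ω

Step 1 — Angular frequency: ω = 2π·f = 2π·4920 = 3.091e+04 rad/s.
Step 2 — Component impedances:
  Z1: Z = 1/(jωC) = -j/(ω·C) = 0 - j241.4 Ω
  Z2: Z = 1/(jωC) = -j/(ω·C) = 0 - j73.52 Ω
  Z3: Z = R = 919 Ω
Step 3 — With the output port shorted to ground, the output series arm Z2 runs from the junction to ground; the shunt arm Z3 also runs from the junction to ground. They appear in parallel: Z3 || Z2 = 5.844 - j73.05 Ω.
Step 4 — Series with input arm Z1: Z_in = Z1 + (Z3 || Z2) = 5.844 - j314.5 Ω = 314.5∠-88.9° Ω.
Step 5 — Power factor: PF = cos(φ) = Re(Z)/|Z| = 5.844/314.5 = 0.01858.
Step 6 — Type: Im(Z) = -314.5 ⇒ leading (phase φ = -88.9°).

PF = 0.01858 (leading, φ = -88.9°)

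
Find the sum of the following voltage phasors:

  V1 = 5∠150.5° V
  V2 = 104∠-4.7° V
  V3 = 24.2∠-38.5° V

Step 1 — Convert each phasor to rectangular form:
  V1 = 5·(cos(150.5°) + j·sin(150.5°)) = -4.352 + j2.462 V
  V2 = 104·(cos(-4.7°) + j·sin(-4.7°)) = 103.7 - j8.522 V
  V3 = 24.2·(cos(-38.5°) + j·sin(-38.5°)) = 18.94 - j15.06 V
Step 2 — Sum components: V_total = 118.2 - j21.12 V.
Step 3 — Convert to polar: |V_total| = 120.1 V, ∠V_total = -10.1°.

V_total = 120.1∠-10.1° V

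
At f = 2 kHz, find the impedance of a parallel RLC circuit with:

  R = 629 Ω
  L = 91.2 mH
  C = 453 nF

Step 1 — Angular frequency: ω = 2π·f = 2π·2000 = 1.257e+04 rad/s.
Step 2 — Component impedances:
  R: Z = R = 629 Ω
  L: Z = jωL = j·1.257e+04·0.0912 = 0 + j1146 Ω
  C: Z = 1/(jωC) = -j/(ω·C) = 0 - j175.7 Ω
Step 3 — Parallel combination: 1/Z_total = 1/R + 1/L + 1/C; Z_total = 61.72 - j187.1 Ω = 197∠-71.7° Ω.

Z = 61.72 - j187.1 Ω = 197∠-71.7° Ω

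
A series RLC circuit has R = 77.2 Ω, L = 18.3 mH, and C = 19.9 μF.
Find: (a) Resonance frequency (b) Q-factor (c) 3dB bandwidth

Step 1 — Resonance condition Im(Z)=0 gives ω₀ = 1/√(LC).
Step 2 — ω₀ = 1/√(0.0183·1.99e-05) = 1657 rad/s.
Step 3 — f₀ = ω₀/(2π) = 263.7 Hz.
Step 4 — Series Q: Q = ω₀L/R = 1657·0.0183/77.2 = 0.3928.
Step 5 — 3dB bandwidth: Δω = ω₀/Q = 4219 rad/s; BW = Δω/(2π) = 671.4 Hz.

(a) f₀ = 263.7 Hz  (b) Q = 0.3928  (c) BW = 671.4 Hz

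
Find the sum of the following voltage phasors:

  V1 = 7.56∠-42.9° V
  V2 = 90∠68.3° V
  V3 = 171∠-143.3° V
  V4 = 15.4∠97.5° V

Step 1 — Convert each phasor to rectangular form:
  V1 = 7.56·(cos(-42.9°) + j·sin(-42.9°)) = 5.538 - j5.146 V
  V2 = 90·(cos(68.3°) + j·sin(68.3°)) = 33.28 + j83.62 V
  V3 = 171·(cos(-143.3°) + j·sin(-143.3°)) = -137.1 - j102.2 V
  V4 = 15.4·(cos(97.5°) + j·sin(97.5°)) = -2.01 + j15.27 V
Step 2 — Sum components: V_total = -100.3 - j8.45 V.
Step 3 — Convert to polar: |V_total| = 100.7 V, ∠V_total = -175.2°.

V_total = 100.7∠-175.2° V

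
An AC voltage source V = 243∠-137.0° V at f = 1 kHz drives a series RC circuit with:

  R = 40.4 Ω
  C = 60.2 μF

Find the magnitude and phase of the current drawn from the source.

Step 1 — Angular frequency: ω = 2π·f = 2π·1000 = 6283 rad/s.
Step 2 — Component impedances:
  R: Z = R = 40.4 Ω
  C: Z = 1/(jωC) = -j/(ω·C) = 0 - j2.644 Ω
Step 3 — Series combination: Z_total = R + C = 40.4 - j2.644 Ω = 40.49∠-3.7° Ω.
Step 4 — Source phasor: V = 243∠-137.0° V = -177.7 - j165.7 V.
Step 5 — Ohm's law: I = V / Z_total = (-177.7 - j165.7) / (40.4 - j2.644) = -4.113 - j4.371 A.
Step 6 — Convert to polar: |I| = 6.002 A, ∠I = -133.3°.

I = 6.002∠-133.3° A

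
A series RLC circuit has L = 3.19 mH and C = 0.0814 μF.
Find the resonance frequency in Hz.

Step 1 — Resonance condition Im(Z)=0 gives ω₀ = 1/√(LC).
Step 2 — ω₀ = 1/√(0.00319·8.14e-08) = 6.206e+04 rad/s.
Step 3 — f₀ = ω₀/(2π) = 9877 Hz.

f₀ = 9877 Hz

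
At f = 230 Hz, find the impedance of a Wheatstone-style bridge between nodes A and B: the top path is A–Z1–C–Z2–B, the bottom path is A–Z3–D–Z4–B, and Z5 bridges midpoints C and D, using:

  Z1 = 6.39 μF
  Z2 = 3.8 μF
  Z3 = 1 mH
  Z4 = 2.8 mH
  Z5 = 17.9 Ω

Step 1 — Angular frequency: ω = 2π·f = 2π·230 = 1445 rad/s.
Step 2 — Component impedances:
  Z1: Z = 1/(jωC) = -j/(ω·C) = 0 - j108.3 Ω
  Z2: Z = 1/(jωC) = -j/(ω·C) = 0 - j182.1 Ω
  Z3: Z = jωL = j·1445·0.001 = 0 + j1.445 Ω
  Z4: Z = jωL = j·1445·0.0028 = 0 + j4.046 Ω
  Z5: Z = R = 17.9 Ω
Step 3 — Bridge requires nodal analysis (the Z5 bridge couples midpoints C and D, so the two paths cannot be reduced to a simple series/parallel combination). Setting node B to ground and injecting 1 A at node A, the 3-node admittance system at A, C, D solves to V_A = Z_AB = 0.001414 + j5.603 Ω = 5.603∠90.0° Ω.

Z = 0.001414 + j5.603 Ω = 5.603∠90.0° Ω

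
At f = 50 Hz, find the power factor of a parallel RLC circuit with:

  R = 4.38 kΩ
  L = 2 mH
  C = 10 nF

Step 1 — Angular frequency: ω = 2π·f = 2π·50 = 314.2 rad/s.
Step 2 — Component impedances:
  R: Z = R = 4380 Ω
  L: Z = jωL = j·314.2·0.002 = 0 + j0.6283 Ω
  C: Z = 1/(jωC) = -j/(ω·C) = 0 - j3.183e+05 Ω
Step 3 — Parallel combination: 1/Z_total = 1/R + 1/L + 1/C; Z_total = 9.013e-05 + j0.6283 Ω = 0.6283∠90.0° Ω.
Step 4 — Power factor: PF = cos(φ) = Re(Z)/|Z| = 9.013e-05/0.6283 = 0.0001435.
Step 5 — Type: Im(Z) = 0.6283 ⇒ lagging (phase φ = 90.0°).

PF = 0.0001435 (lagging, φ = 90.0°)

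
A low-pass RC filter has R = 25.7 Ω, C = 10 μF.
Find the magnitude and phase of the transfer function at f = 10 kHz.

Step 1 — Angular frequency: ω = 2π·1e+04 = 6.283e+04 rad/s.
Step 2 — Transfer function: H(jω) = 1/(1 + jωRC).
Step 3 — Denominator: 1 + jωRC = 1 + j·6.283e+04·25.7·1e-05 = 1 + j16.15.
Step 4 — H = 0.00382 - j0.06169.
Step 5 — Magnitude: |H| = 0.06181 (-24.2 dB); phase: φ = -86.5°.

|H| = 0.06181 (-24.2 dB), φ = -86.5°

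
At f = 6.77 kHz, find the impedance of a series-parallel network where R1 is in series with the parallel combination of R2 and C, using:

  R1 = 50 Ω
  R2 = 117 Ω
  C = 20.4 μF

Step 1 — Angular frequency: ω = 2π·f = 2π·6770 = 4.254e+04 rad/s.
Step 2 — Component impedances:
  R1: Z = R = 50 Ω
  R2: Z = R = 117 Ω
  C: Z = 1/(jωC) = -j/(ω·C) = 0 - j1.152 Ω
Step 3 — Parallel branch: R2 || C = 1/(1/R2 + 1/C) = 0.01135 - j1.152 Ω.
Step 4 — Series with R1: Z_total = R1 + (R2 || C) = 50.01 - j1.152 Ω = 50.02∠-1.3° Ω.

Z = 50.01 - j1.152 Ω = 50.02∠-1.3° Ω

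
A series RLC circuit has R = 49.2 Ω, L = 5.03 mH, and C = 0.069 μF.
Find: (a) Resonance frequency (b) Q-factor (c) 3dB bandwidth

Step 1 — Resonance condition Im(Z)=0 gives ω₀ = 1/√(LC).
Step 2 — ω₀ = 1/√(0.00503·6.9e-08) = 5.368e+04 rad/s.
Step 3 — f₀ = ω₀/(2π) = 8543 Hz.
Step 4 — Series Q: Q = ω₀L/R = 5.368e+04·0.00503/49.2 = 5.488.
Step 5 — 3dB bandwidth: Δω = ω₀/Q = 9781 rad/s; BW = Δω/(2π) = 1557 Hz.

(a) f₀ = 8543 Hz  (b) Q = 5.488  (c) BW = 1557 Hz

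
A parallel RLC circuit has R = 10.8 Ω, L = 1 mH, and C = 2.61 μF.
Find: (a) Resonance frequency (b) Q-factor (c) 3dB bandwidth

Step 1 — Resonance: ω₀ = 1/√(LC) = 1/√(0.001·2.61e-06) = 1.957e+04 rad/s.
Step 2 — f₀ = ω₀/(2π) = 3115 Hz.
Step 3 — Parallel Q: Q = R/(ω₀L) = 10.8/(1.957e+04·0.001) = 0.5518.
Step 4 — Bandwidth: Δω = ω₀/Q = 3.548e+04 rad/s; BW = Δω/(2π) = 5646 Hz.

(a) f₀ = 3115 Hz  (b) Q = 0.5518  (c) BW = 5646 Hz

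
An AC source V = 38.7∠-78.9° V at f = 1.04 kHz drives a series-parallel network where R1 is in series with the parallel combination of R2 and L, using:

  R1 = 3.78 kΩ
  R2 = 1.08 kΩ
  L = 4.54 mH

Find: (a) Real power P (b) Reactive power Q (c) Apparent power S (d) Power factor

Step 1 — Angular frequency: ω = 2π·f = 2π·1040 = 6535 rad/s.
Step 2 — Component impedances:
  R1: Z = R = 3780 Ω
  R2: Z = R = 1080 Ω
  L: Z = jωL = j·6535·0.00454 = 0 + j29.67 Ω
Step 3 — Parallel branch: R2 || L = 1/(1/R2 + 1/L) = 0.8143 + j29.64 Ω.
Step 4 — Series with R1: Z_total = R1 + (R2 || L) = 3781 + j29.64 Ω = 3781∠0.4° Ω.
Step 5 — Source phasor: V = 38.7∠-78.9° V = 7.451 - j37.98 V.
Step 6 — Current: I = V / Z = 0.001892 - j0.01006 A = 0.01024∠-79.3° A.
Step 7 — Complex power: S = V·I* = 0.3961 + j0.003106 VA.
Step 8 — Real power: P = Re(S) = 0.3961 W.
Step 9 — Reactive power: Q = Im(S) = 0.003106 VAR.
Step 10 — Apparent power: |S| = 0.3961 VA.
Step 11 — Power factor: PF = P/|S| = 1 (lagging).

(a) P = 0.3961 W  (b) Q = 0.003106 VAR  (c) S = 0.3961 VA  (d) PF = 1 (lagging)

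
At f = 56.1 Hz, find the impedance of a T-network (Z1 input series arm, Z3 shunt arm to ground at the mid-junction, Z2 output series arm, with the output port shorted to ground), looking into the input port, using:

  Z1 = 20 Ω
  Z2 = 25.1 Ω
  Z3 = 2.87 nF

Step 1 — Angular frequency: ω = 2π·f = 2π·56.1 = 352.5 rad/s.
Step 2 — Component impedances:
  Z1: Z = R = 20 Ω
  Z2: Z = R = 25.1 Ω
  Z3: Z = 1/(jωC) = -j/(ω·C) = 0 - j9.885e+05 Ω
Step 3 — With the output port shorted to ground, the output series arm Z2 runs from the junction to ground; the shunt arm Z3 also runs from the junction to ground. They appear in parallel: Z3 || Z2 = 25.1 - j0.0006373 Ω.
Step 4 — Series with input arm Z1: Z_in = Z1 + (Z3 || Z2) = 45.1 - j0.0006373 Ω = 45.1∠-0.0° Ω.

Z = 45.1 - j0.0006373 Ω = 45.1∠-0.0° Ω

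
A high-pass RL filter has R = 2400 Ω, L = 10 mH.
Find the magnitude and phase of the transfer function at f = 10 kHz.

Step 1 — Angular frequency: ω = 2π·1e+04 = 6.283e+04 rad/s.
Step 2 — Transfer function: H(jω) = jωL/(R + jωL).
Step 3 — Numerator jωL = j·628.3; denominator R + jωL = 2400 + j628.3.
Step 4 — H = 0.06414 + j0.245.
Step 5 — Magnitude: |H| = 0.2533 (-11.9 dB); phase: φ = 75.3°.

|H| = 0.2533 (-11.9 dB), φ = 75.3°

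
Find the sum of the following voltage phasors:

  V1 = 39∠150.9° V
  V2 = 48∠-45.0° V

Step 1 — Convert each phasor to rectangular form:
  V1 = 39·(cos(150.9°) + j·sin(150.9°)) = -34.08 + j18.97 V
  V2 = 48·(cos(-45.0°) + j·sin(-45.0°)) = 33.94 - j33.94 V
Step 2 — Sum components: V_total = -0.136 - j14.97 V.
Step 3 — Convert to polar: |V_total| = 14.97 V, ∠V_total = -90.5°.

V_total = 14.97∠-90.5° V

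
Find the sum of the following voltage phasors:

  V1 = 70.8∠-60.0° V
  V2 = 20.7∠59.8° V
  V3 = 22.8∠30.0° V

Step 1 — Convert each phasor to rectangular form:
  V1 = 70.8·(cos(-60.0°) + j·sin(-60.0°)) = 35.4 - j61.31 V
  V2 = 20.7·(cos(59.8°) + j·sin(59.8°)) = 10.41 + j17.89 V
  V3 = 22.8·(cos(30.0°) + j·sin(30.0°)) = 19.75 + j11.4 V
Step 2 — Sum components: V_total = 65.56 - j32.02 V.
Step 3 — Convert to polar: |V_total| = 72.96 V, ∠V_total = -26.0°.

V_total = 72.96∠-26.0° V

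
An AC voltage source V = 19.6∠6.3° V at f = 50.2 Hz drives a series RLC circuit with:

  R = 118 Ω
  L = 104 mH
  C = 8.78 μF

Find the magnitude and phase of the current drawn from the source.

Step 1 — Angular frequency: ω = 2π·f = 2π·50.2 = 315.4 rad/s.
Step 2 — Component impedances:
  R: Z = R = 118 Ω
  L: Z = jωL = j·315.4·0.104 = 0 + j32.8 Ω
  C: Z = 1/(jωC) = -j/(ω·C) = 0 - j361.1 Ω
Step 3 — Series combination: Z_total = R + L + C = 118 - j328.3 Ω = 348.9∠-70.2° Ω.
Step 4 — Source phasor: V = 19.6∠6.3° V = 19.48 + j2.151 V.
Step 5 — Ohm's law: I = V / Z_total = (19.48 + j2.151) / (118 - j328.3) = 0.01309 + j0.05464 A.
Step 6 — Convert to polar: |I| = 0.05618 A, ∠I = 76.5°.

I = 0.05618∠76.5° A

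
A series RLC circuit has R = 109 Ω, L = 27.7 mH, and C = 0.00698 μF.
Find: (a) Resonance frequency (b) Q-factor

Step 1 — Resonance condition Im(Z)=0 gives ω₀ = 1/√(LC).
Step 2 — ω₀ = 1/√(0.0277·6.98e-09) = 7.192e+04 rad/s.
Step 3 — f₀ = ω₀/(2π) = 1.145e+04 Hz.
Step 4 — Series Q: Q = ω₀L/R = 7.192e+04·0.0277/109 = 18.28.

(a) f₀ = 1.145e+04 Hz  (b) Q = 18.28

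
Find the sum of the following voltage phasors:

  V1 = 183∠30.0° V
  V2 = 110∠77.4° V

Step 1 — Convert each phasor to rectangular form:
  V1 = 183·(cos(30.0°) + j·sin(30.0°)) = 158.5 + j91.5 V
  V2 = 110·(cos(77.4°) + j·sin(77.4°)) = 24 + j107.4 V
Step 2 — Sum components: V_total = 182.5 + j198.9 V.
Step 3 — Convert to polar: |V_total| = 269.9 V, ∠V_total = 47.5°.

V_total = 269.9∠47.5° V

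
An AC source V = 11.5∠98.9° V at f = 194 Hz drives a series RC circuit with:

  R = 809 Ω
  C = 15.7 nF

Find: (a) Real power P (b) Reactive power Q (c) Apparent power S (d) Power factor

Step 1 — Angular frequency: ω = 2π·f = 2π·194 = 1219 rad/s.
Step 2 — Component impedances:
  R: Z = R = 809 Ω
  C: Z = 1/(jωC) = -j/(ω·C) = 0 - j5.225e+04 Ω
Step 3 — Series combination: Z_total = R + C = 809 - j5.225e+04 Ω = 5.226e+04∠-89.1° Ω.
Step 4 — Source phasor: V = 11.5∠98.9° V = -1.779 + j11.36 V.
Step 5 — Current: I = V / Z = -0.0002179 - j3.067e-05 A = 0.0002201∠-172.0° A.
Step 6 — Complex power: S = V·I* = 3.917e-05 - j0.00253 VA.
Step 7 — Real power: P = Re(S) = 3.917e-05 W.
Step 8 — Reactive power: Q = Im(S) = -0.00253 VAR.
Step 9 — Apparent power: |S| = 0.002531 VA.
Step 10 — Power factor: PF = P/|S| = 0.01548 (leading).

(a) P = 3.917e-05 W  (b) Q = -0.00253 VAR  (c) S = 0.002531 VA  (d) PF = 0.01548 (leading)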